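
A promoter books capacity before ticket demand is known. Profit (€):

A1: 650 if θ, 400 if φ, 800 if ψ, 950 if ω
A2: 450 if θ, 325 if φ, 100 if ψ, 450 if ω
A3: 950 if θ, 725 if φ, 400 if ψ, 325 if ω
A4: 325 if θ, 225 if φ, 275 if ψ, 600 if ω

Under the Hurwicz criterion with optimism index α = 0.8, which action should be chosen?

A1: 0.8·950 + 0.2·400 = 840
A2: 0.8·450 + 0.2·100 = 380
A3: 0.8·950 + 0.2·325 = 825
A4: 0.8·600 + 0.2·225 = 525
Highest Hurwicz score = 840 → A1.

A1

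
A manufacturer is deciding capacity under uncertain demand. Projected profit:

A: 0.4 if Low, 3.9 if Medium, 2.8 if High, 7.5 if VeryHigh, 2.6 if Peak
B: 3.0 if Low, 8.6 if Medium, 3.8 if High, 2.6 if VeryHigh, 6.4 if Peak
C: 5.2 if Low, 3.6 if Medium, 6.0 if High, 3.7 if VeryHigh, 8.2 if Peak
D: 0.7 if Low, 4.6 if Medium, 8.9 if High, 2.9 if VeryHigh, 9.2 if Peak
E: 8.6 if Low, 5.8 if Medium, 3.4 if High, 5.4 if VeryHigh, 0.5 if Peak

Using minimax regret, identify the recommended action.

C

Column bests: Low=8.6, Medium=8.6, High=8.9, VeryHigh=7.5, Peak=9.2.
A regrets: 8.2, 4.7, 6.1, 0.0, 6.6 → max 8.2
B regrets: 5.6, 0.0, 5.1, 4.9, 2.8 → max 5.6
C regrets: 3.4, 5.0, 2.9, 3.8, 1.0 → max 5.0
D regrets: 7.9, 4.0, 0.0, 4.6, 0.0 → max 7.9
E regrets: 0.0, 2.8, 5.5, 2.1, 8.7 → max 8.7
Smallest max regret = 5.0 → C.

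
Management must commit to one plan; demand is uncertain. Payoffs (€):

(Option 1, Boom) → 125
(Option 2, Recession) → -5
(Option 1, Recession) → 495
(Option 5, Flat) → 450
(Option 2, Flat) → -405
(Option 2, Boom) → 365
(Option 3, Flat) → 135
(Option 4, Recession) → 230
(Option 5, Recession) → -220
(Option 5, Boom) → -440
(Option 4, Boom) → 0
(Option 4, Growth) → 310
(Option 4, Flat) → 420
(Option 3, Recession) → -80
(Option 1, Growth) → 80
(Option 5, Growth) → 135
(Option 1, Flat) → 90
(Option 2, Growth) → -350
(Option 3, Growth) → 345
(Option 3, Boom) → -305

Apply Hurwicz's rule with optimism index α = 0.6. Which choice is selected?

Option 1

Option 1: 0.6·495 + 0.4·80 = 329
Option 2: 0.6·365 + 0.4·(-405) = 57
Option 3: 0.6·345 + 0.4·(-305) = 85
Option 4: 0.6·420 + 0.4·0 = 252
Option 5: 0.6·450 + 0.4·(-440) = 94
Highest Hurwicz score = 329 → Option 1.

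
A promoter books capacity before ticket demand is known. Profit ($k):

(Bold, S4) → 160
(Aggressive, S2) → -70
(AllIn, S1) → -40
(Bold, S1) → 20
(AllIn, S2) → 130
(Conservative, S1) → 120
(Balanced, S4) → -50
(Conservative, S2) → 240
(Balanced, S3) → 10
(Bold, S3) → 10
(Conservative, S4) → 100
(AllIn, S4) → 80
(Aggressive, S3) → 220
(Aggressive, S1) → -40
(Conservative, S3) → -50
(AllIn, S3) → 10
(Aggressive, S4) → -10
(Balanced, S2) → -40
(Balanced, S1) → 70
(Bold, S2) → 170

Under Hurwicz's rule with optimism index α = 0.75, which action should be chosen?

Conservative

Conservative: 0.75·240 + 0.25·(-50) = 167.5
Balanced: 0.75·70 + 0.25·(-50) = 40
Aggressive: 0.75·220 + 0.25·(-70) = 147.5
Bold: 0.75·170 + 0.25·10 = 130
AllIn: 0.75·130 + 0.25·(-40) = 87.5
Highest Hurwicz score = 167.5 → Conservative.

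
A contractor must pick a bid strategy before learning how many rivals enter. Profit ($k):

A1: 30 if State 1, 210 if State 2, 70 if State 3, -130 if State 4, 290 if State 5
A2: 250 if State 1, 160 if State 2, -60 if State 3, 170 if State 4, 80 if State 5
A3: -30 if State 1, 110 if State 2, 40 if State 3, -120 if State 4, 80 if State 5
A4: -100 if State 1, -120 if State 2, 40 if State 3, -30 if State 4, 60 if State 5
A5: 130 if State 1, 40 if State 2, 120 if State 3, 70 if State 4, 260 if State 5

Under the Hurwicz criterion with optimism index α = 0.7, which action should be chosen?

A1: 0.7·290 + 0.3·(-130) = 164
A2: 0.7·250 + 0.3·(-60) = 157
A3: 0.7·110 + 0.3·(-120) = 41
A4: 0.7·60 + 0.3·(-120) = 6
A5: 0.7·260 + 0.3·40 = 194
Highest Hurwicz score = 194 → A5.

A5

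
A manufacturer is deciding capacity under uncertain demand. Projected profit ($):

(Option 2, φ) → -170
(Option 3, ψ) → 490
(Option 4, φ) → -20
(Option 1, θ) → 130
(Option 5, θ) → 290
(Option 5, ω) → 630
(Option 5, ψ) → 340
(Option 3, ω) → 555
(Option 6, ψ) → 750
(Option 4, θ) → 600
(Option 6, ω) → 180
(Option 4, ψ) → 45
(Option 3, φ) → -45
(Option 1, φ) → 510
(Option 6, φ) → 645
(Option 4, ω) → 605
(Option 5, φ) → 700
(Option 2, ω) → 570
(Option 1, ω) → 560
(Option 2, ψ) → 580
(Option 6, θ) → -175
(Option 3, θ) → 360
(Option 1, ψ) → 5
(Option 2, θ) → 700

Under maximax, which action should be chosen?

Option 6

Row maxima: Option 1=560, Option 2=700, Option 3=555, Option 4=605, Option 5=700, Option 6=750
Best best-case = 750 → Option 6.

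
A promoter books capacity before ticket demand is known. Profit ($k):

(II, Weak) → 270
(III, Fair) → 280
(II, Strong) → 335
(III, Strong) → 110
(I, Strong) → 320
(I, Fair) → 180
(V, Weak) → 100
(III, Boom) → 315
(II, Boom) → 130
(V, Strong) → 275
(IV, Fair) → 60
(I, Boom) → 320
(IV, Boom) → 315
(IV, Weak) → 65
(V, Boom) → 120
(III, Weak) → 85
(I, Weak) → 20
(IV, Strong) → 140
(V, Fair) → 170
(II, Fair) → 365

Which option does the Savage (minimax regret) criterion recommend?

II

Column bests: Weak=270, Fair=365, Strong=335, Boom=320.
I regrets: 250, 185, 15, 0 → max 250
II regrets: 0, 0, 0, 190 → max 190
III regrets: 185, 85, 225, 5 → max 225
IV regrets: 205, 305, 195, 5 → max 305
V regrets: 170, 195, 60, 200 → max 200
Smallest max regret = 190 → II.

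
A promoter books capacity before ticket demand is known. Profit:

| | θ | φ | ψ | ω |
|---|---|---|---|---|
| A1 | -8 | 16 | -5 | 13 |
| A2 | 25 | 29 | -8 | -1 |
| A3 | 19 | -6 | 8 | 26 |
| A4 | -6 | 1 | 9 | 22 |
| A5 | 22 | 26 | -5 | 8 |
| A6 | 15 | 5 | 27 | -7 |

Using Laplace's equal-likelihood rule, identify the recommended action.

Row averages: A1=4, A2=11.25, A3=11.75, A4=6.5, A5=12.75, A6=10
Highest average = 12.75 → A5.

A5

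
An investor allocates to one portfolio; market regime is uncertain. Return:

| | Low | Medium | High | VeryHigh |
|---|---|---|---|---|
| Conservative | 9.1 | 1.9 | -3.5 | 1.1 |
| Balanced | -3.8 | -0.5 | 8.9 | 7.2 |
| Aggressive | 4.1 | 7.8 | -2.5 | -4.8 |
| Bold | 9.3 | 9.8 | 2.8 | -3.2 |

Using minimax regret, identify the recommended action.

Column bests: Low=9.3, Medium=9.8, High=8.9, VeryHigh=7.2.
Conservative regrets: 0.2, 7.9, 12.4, 6.1 → max 12.4
Balanced regrets: 13.1, 10.3, 0.0, 0.0 → max 13.1
Aggressive regrets: 5.2, 2.0, 11.4, 12.0 → max 12.0
Bold regrets: 0.0, 0.0, 6.1, 10.4 → max 10.4
Smallest max regret = 10.4 → Bold.

Bold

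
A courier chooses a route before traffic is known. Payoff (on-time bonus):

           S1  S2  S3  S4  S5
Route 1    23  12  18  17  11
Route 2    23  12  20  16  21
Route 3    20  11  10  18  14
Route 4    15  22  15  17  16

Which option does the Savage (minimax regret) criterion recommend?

Route 4

Column bests: S1=23, S2=22, S3=20, S4=18, S5=21.
Route 1 regrets: 0, 10, 2, 1, 10 → max 10
Route 2 regrets: 0, 10, 0, 2, 0 → max 10
Route 3 regrets: 3, 11, 10, 0, 7 → max 11
Route 4 regrets: 8, 0, 5, 1, 5 → max 8
Smallest max regret = 8 → Route 4.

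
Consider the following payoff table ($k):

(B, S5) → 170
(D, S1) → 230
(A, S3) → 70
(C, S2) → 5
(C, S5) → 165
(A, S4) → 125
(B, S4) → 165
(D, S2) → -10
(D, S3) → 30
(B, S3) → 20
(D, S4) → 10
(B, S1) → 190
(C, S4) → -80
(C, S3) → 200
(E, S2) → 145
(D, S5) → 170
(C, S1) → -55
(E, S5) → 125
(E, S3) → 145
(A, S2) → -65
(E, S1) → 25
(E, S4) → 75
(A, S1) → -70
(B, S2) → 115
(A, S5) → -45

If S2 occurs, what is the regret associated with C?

140

Best payoff under S2 is 145.
Regret = 145 − 5 = 140.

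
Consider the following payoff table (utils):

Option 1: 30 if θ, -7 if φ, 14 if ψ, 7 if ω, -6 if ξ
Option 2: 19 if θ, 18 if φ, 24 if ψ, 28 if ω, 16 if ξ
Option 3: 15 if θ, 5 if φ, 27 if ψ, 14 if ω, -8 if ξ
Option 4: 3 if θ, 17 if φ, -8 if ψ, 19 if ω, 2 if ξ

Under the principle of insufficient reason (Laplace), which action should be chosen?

Row averages: Option 1=7.6, Option 2=21, Option 3=10.6, Option 4=6.6
Highest average = 21 → Option 2.

Option 2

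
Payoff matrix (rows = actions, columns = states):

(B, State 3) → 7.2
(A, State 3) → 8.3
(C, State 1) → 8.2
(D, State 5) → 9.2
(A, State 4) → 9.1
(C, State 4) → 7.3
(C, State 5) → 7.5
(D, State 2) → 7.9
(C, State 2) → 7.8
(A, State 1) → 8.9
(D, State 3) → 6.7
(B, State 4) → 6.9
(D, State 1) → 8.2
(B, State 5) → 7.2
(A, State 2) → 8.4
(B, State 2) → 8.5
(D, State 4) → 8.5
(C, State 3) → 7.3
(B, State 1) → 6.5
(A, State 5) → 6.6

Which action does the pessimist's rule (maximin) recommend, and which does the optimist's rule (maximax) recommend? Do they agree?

maximin → C; maximax → D (disagree)

Row minima: A=6.6, B=6.5, C=7.3, D=6.7
Best worst-case = 7.3 → C.
Row maxima: A=9.1, B=8.5, C=8.2, D=9.2
Best best-case = 9.2 → D.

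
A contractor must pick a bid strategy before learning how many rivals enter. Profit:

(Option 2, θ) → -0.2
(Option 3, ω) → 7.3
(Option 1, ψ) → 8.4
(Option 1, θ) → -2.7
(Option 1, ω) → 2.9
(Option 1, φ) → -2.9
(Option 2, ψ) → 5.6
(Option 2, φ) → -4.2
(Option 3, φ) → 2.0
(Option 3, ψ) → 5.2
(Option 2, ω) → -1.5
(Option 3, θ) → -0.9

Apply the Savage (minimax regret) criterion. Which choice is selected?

Column bests: θ=-0.2, φ=2.0, ψ=8.4, ω=7.3.
Option 1 regrets: 2.5, 4.9, 0.0, 4.4 → max 4.9
Option 2 regrets: 0.0, 6.2, 2.8, 8.8 → max 8.8
Option 3 regrets: 0.7, 0.0, 3.2, 0.0 → max 3.2
Smallest max regret = 3.2 → Option 3.

Option 3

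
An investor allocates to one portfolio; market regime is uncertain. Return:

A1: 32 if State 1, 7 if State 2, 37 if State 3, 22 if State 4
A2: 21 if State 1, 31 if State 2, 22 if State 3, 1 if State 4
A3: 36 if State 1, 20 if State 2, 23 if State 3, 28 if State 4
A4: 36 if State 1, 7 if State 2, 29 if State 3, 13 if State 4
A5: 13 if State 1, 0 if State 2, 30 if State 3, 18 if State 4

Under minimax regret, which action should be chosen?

A3

Column bests: State 1=36, State 2=31, State 3=37, State 4=28.
A1 regrets: 4, 24, 0, 6 → max 24
A2 regrets: 15, 0, 15, 27 → max 27
A3 regrets: 0, 11, 14, 0 → max 14
A4 regrets: 0, 24, 8, 15 → max 24
A5 regrets: 23, 31, 7, 10 → max 31
Smallest max regret = 14 → A3.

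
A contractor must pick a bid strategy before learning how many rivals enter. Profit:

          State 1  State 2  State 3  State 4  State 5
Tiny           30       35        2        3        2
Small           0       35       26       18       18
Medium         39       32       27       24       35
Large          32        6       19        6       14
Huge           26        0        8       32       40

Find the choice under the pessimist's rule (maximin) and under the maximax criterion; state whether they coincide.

maximin → Medium; maximax → Huge (disagree)

Row minima: Tiny=2, Small=0, Medium=24, Large=6, Huge=0
Best worst-case = 24 → Medium.
Row maxima: Tiny=35, Small=35, Medium=39, Large=32, Huge=40
Best best-case = 40 → Huge.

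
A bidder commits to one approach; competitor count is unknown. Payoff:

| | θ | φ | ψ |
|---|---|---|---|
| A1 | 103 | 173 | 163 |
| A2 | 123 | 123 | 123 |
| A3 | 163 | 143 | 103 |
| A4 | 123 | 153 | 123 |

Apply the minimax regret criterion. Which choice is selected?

A4

Column bests: θ=163, φ=173, ψ=163.
A1 regrets: 60, 0, 0 → max 60
A2 regrets: 40, 50, 40 → max 50
A3 regrets: 0, 30, 60 → max 60
A4 regrets: 40, 20, 40 → max 40
Smallest max regret = 40 → A4.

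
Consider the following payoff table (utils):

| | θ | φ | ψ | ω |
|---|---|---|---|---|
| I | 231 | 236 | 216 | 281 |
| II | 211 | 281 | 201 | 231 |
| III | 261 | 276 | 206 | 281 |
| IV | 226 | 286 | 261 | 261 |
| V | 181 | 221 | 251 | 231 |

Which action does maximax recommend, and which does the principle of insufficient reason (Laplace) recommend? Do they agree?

maximax → IV; laplace → IV (agree)

Row maxima: I=281, II=281, III=281, IV=286, V=251
Best best-case = 286 → IV.
Row averages: I=241, II=231, III=256, IV=258.5, V=221
Highest average = 258.5 → IV.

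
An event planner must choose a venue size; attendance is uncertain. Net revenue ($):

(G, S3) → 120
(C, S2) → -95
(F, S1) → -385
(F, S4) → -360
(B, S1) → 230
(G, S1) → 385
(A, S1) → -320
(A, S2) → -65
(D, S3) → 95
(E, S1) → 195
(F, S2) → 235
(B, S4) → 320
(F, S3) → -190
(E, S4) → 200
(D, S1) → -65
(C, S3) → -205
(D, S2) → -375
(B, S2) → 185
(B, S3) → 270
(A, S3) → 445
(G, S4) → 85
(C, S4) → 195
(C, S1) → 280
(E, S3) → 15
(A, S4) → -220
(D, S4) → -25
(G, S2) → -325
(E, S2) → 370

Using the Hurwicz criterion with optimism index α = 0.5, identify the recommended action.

B

A: 0.5·445 + 0.5·(-320) = 62.5
B: 0.5·320 + 0.5·185 = 252.5
C: 0.5·280 + 0.5·(-205) = 37.5
D: 0.5·95 + 0.5·(-375) = -140
E: 0.5·370 + 0.5·15 = 192.5
F: 0.5·235 + 0.5·(-385) = -75
G: 0.5·385 + 0.5·(-325) = 30
Highest Hurwicz score = 252.5 → B.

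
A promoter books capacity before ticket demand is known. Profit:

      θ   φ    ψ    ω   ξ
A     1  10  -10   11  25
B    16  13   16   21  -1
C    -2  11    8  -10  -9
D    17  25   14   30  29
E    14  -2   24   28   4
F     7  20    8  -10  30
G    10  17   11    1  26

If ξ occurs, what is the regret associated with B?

Best payoff under ξ is 30.
Regret = 30 − (-1) = 31.

31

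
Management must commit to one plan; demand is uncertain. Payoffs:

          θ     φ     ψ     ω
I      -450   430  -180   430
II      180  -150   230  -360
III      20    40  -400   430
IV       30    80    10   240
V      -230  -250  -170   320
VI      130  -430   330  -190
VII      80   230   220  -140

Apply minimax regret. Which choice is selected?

IV

Column bests: θ=180, φ=430, ψ=330, ω=430.
I regrets: 630, 0, 510, 0 → max 630
II regrets: 0, 580, 100, 790 → max 790
III regrets: 160, 390, 730, 0 → max 730
IV regrets: 150, 350, 320, 190 → max 350
V regrets: 410, 680, 500, 110 → max 680
VI regrets: 50, 860, 0, 620 → max 860
VII regrets: 100, 200, 110, 570 → max 570
Smallest max regret = 350 → IV.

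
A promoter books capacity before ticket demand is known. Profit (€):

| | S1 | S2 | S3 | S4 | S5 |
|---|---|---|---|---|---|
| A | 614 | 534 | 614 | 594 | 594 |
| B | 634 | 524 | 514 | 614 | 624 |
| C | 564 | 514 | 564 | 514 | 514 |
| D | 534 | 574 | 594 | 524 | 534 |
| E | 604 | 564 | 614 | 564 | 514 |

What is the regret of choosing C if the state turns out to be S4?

100

Best payoff under S4 is 614.
Regret = 614 − 514 = 100.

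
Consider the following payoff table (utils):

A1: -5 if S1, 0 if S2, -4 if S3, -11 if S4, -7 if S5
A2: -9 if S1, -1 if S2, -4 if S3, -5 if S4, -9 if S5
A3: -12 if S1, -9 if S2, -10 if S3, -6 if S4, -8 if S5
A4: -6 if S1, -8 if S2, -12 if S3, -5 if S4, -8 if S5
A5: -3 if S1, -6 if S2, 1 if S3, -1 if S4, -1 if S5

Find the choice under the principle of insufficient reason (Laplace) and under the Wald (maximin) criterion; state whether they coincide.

laplace → A5; maximin → A5 (agree)

Row averages: A1=-5.4, A2=-5.6, A3=-9, A4=-7.8, A5=-2
Highest average = -2 → A5.
Row minima: A1=-11, A2=-9, A3=-12, A4=-12, A5=-6
Best worst-case = -6 → A5.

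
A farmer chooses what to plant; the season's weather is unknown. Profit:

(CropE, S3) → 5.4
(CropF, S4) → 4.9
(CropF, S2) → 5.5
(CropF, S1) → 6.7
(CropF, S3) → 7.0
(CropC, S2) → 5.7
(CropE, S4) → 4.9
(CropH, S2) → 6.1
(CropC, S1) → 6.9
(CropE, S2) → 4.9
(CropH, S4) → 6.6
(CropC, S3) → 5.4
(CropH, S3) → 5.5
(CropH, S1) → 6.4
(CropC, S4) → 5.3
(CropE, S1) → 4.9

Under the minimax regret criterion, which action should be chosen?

Column bests: S1=6.9, S2=6.1, S3=7.0, S4=6.6.
CropH regrets: 0.5, 0.0, 1.5, 0.0 → max 1.5
CropE regrets: 2.0, 1.2, 1.6, 1.7 → max 2.0
CropF regrets: 0.2, 0.6, 0.0, 1.7 → max 1.7
CropC regrets: 0.0, 0.4, 1.6, 1.3 → max 1.6
Smallest max regret = 1.5 → CropH.

CropH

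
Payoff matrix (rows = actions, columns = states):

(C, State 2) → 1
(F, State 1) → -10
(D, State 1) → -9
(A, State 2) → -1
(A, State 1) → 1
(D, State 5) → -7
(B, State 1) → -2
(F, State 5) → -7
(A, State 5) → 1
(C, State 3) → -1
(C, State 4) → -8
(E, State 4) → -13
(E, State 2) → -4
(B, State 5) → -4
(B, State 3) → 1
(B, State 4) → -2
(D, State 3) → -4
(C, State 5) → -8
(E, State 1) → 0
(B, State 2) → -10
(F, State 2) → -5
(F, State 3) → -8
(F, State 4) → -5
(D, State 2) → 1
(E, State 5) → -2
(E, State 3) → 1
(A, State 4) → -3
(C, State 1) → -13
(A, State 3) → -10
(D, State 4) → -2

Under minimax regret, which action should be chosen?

Column bests: State 1=1, State 2=1, State 3=1, State 4=-2, State 5=1.
A regrets: 0, 2, 11, 1, 0 → max 11
B regrets: 3, 11, 0, 0, 5 → max 11
C regrets: 14, 0, 2, 6, 9 → max 14
D regrets: 10, 0, 5, 0, 8 → max 10
E regrets: 1, 5, 0, 11, 3 → max 11
F regrets: 11, 6, 9, 3, 8 → max 11
Smallest max regret = 10 → D.

D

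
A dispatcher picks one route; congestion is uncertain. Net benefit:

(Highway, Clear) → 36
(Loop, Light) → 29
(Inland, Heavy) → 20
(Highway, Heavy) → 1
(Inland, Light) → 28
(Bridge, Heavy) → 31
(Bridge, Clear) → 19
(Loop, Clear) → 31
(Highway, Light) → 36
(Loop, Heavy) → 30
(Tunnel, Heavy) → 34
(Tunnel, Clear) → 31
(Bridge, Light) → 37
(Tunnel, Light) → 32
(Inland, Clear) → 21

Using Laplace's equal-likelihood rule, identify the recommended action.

Row averages: Inland=23, Loop=30, Highway=73/3, Bridge=29, Tunnel=97/3
Highest average = 97/3 → Tunnel.

Tunnel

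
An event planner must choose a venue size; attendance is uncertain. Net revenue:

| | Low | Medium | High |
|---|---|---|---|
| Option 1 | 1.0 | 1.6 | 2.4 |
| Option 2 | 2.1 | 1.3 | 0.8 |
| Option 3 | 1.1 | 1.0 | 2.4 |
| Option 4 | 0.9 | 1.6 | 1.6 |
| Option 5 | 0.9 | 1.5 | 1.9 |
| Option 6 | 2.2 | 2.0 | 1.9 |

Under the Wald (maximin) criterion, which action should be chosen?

Option 6

Row minima: Option 1=1.0, Option 2=0.8, Option 3=1.0, Option 4=0.9, Option 5=0.9, Option 6=1.9
Best worst-case = 1.9 → Option 6.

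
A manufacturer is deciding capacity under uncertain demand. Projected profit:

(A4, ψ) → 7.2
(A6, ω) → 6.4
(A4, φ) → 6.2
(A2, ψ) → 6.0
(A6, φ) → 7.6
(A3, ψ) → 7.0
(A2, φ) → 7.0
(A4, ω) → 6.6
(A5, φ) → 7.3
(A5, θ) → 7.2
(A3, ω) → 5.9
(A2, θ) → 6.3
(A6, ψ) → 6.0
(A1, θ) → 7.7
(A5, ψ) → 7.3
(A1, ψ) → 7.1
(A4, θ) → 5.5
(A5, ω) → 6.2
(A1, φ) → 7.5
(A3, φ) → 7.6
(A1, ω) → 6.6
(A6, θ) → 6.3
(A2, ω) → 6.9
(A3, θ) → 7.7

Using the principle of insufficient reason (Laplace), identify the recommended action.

Row averages: A1=7.225, A2=6.55, A3=7.05, A4=6.375, A5=7, A6=6.575
Highest average = 7.225 → A1.

A1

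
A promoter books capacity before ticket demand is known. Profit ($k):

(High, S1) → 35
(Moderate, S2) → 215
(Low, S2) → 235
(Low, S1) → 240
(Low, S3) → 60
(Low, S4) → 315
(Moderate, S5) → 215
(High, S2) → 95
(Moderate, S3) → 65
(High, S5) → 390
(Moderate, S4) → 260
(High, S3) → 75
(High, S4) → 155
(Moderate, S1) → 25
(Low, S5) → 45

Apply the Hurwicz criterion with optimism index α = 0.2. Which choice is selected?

Low: 0.2·315 + 0.8·45 = 99
Moderate: 0.2·260 + 0.8·25 = 72
High: 0.2·390 + 0.8·35 = 106
Highest Hurwicz score = 106 → High.

High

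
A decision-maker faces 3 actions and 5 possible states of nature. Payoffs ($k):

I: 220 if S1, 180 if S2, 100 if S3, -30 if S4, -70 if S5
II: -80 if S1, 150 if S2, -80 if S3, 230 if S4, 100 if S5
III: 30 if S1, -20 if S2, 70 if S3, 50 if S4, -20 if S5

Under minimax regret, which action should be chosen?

Column bests: S1=220, S2=180, S3=100, S4=230, S5=100.
I regrets: 0, 0, 0, 260, 170 → max 260
II regrets: 300, 30, 180, 0, 0 → max 300
III regrets: 190, 200, 30, 180, 120 → max 200
Smallest max regret = 200 → III.

III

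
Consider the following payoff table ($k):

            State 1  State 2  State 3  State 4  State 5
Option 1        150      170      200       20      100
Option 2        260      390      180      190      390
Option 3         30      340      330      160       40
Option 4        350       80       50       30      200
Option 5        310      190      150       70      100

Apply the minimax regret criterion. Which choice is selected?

Option 2

Column bests: State 1=350, State 2=390, State 3=330, State 4=190, State 5=390.
Option 1 regrets: 200, 220, 130, 170, 290 → max 290
Option 2 regrets: 90, 0, 150, 0, 0 → max 150
Option 3 regrets: 320, 50, 0, 30, 350 → max 350
Option 4 regrets: 0, 310, 280, 160, 190 → max 310
Option 5 regrets: 40, 200, 180, 120, 290 → max 290
Smallest max regret = 150 → Option 2.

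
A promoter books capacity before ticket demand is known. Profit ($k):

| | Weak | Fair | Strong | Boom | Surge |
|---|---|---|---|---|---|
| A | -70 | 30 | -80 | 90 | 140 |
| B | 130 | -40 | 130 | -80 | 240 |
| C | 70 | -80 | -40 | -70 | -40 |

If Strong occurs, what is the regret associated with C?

170

Best payoff under Strong is 130.
Regret = 130 − (-40) = 170.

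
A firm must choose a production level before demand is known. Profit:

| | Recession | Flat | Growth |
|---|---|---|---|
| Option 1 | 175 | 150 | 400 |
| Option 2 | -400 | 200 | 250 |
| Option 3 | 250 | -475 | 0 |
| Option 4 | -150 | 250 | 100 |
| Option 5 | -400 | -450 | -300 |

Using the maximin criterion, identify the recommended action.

Row minima: Option 1=150, Option 2=-400, Option 3=-475, Option 4=-150, Option 5=-450
Best worst-case = 150 → Option 1.

Option 1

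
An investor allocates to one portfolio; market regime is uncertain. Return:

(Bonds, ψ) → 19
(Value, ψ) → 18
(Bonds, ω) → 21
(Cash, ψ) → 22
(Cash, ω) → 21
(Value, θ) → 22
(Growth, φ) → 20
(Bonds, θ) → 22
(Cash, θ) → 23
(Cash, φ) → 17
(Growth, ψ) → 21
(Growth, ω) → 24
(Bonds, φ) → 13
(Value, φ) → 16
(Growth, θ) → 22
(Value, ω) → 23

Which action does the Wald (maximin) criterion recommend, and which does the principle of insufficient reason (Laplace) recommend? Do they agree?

maximin → Growth; laplace → Growth (agree)

Row minima: Cash=17, Growth=20, Value=16, Bonds=13
Best worst-case = 20 → Growth.
Row averages: Cash=20.75, Growth=21.75, Value=19.75, Bonds=18.75
Highest average = 21.75 → Growth.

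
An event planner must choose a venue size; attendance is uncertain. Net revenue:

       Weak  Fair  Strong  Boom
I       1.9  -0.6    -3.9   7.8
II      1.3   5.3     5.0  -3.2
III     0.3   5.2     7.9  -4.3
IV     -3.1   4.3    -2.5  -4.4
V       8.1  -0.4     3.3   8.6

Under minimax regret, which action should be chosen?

V

Column bests: Weak=8.1, Fair=5.3, Strong=7.9, Boom=8.6.
I regrets: 6.2, 5.9, 11.8, 0.8 → max 11.8
II regrets: 6.8, 0.0, 2.9, 11.8 → max 11.8
III regrets: 7.8, 0.1, 0.0, 12.9 → max 12.9
IV regrets: 11.2, 1.0, 10.4, 13.0 → max 13.0
V regrets: 0.0, 5.7, 4.6, 0.0 → max 5.7
Smallest max regret = 5.7 → V.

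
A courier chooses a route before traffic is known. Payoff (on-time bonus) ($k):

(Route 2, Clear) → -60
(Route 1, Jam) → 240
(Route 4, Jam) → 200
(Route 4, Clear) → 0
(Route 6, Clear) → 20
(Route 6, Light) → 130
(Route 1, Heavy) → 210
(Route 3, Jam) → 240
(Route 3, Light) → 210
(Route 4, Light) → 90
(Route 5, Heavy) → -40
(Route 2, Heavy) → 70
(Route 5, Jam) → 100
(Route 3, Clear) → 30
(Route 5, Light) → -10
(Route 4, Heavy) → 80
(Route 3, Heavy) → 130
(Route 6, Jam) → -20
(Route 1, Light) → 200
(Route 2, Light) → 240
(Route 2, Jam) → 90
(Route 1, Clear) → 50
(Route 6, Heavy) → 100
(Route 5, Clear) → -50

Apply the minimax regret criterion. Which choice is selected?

Column bests: Clear=50, Light=240, Heavy=210, Jam=240.
Route 1 regrets: 0, 40, 0, 0 → max 40
Route 2 regrets: 110, 0, 140, 150 → max 150
Route 3 regrets: 20, 30, 80, 0 → max 80
Route 4 regrets: 50, 150, 130, 40 → max 150
Route 5 regrets: 100, 250, 250, 140 → max 250
Route 6 regrets: 30, 110, 110, 260 → max 260
Smallest max regret = 40 → Route 1.

Route 1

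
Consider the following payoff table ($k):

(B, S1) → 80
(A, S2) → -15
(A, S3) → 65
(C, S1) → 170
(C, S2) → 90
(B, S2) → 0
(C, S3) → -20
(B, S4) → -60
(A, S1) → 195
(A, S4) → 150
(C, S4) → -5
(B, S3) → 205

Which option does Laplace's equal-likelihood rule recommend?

Row averages: A=98.75, B=56.25, C=58.75
Highest average = 98.75 → A.

A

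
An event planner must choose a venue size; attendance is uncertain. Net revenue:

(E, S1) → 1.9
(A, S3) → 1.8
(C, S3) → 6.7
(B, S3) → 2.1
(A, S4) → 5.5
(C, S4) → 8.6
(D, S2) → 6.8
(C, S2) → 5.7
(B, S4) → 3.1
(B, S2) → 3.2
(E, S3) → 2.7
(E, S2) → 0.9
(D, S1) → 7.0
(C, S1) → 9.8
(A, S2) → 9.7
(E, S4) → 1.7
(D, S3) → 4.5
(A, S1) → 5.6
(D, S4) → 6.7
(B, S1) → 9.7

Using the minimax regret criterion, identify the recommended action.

Column bests: S1=9.8, S2=9.7, S3=6.7, S4=8.6.
A regrets: 4.2, 0.0, 4.9, 3.1 → max 4.9
B regrets: 0.1, 6.5, 4.6, 5.5 → max 6.5
C regrets: 0.0, 4.0, 0.0, 0.0 → max 4.0
D regrets: 2.8, 2.9, 2.2, 1.9 → max 2.9
E regrets: 7.9, 8.8, 4.0, 6.9 → max 8.8
Smallest max regret = 2.9 → D.

D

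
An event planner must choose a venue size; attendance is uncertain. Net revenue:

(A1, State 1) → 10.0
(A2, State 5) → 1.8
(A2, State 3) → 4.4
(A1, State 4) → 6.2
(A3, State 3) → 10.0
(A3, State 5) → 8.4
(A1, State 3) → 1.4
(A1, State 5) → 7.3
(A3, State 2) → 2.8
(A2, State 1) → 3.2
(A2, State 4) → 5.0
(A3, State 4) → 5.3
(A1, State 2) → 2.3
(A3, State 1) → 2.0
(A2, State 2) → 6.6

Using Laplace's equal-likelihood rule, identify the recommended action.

Row averages: A1=5.44, A2=4.2, A3=5.7
Highest average = 5.7 → A3.

A3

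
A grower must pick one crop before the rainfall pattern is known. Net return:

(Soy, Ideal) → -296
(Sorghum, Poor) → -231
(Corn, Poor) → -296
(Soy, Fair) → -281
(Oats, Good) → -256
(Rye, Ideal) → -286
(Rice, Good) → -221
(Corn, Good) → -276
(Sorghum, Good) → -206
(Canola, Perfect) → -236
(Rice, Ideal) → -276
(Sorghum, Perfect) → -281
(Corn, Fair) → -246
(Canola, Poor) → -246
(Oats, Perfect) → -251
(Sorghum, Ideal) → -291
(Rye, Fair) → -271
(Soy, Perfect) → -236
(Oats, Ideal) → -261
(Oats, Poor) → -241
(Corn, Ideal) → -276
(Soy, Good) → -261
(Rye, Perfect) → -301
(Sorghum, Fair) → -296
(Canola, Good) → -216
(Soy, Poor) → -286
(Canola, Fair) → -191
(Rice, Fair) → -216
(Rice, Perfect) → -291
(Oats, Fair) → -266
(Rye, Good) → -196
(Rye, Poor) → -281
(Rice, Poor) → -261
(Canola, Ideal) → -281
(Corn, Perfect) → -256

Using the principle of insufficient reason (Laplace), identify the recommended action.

Row averages: Corn=-270, Oats=-255, Sorghum=-261, Canola=-234, Rye=-267, Soy=-272, Rice=-253
Highest average = -234 → Canola.

Canola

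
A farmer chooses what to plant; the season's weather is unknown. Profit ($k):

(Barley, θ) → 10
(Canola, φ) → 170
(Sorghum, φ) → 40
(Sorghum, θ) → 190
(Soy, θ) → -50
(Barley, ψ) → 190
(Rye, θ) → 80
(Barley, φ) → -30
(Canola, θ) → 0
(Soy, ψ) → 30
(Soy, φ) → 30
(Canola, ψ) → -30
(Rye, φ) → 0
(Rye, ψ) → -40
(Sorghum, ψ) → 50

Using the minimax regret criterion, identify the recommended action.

Sorghum

Column bests: θ=190, φ=170, ψ=190.
Sorghum regrets: 0, 130, 140 → max 140
Rye regrets: 110, 170, 230 → max 230
Barley regrets: 180, 200, 0 → max 200
Canola regrets: 190, 0, 220 → max 220
Soy regrets: 240, 140, 160 → max 240
Smallest max regret = 140 → Sorghum.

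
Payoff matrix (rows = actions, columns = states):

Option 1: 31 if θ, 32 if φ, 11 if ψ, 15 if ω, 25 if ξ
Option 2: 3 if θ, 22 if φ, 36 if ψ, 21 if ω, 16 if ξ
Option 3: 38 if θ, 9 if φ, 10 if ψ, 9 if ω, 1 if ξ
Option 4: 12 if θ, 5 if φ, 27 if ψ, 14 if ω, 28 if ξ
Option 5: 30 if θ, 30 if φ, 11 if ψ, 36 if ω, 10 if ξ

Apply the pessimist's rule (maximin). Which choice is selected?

Row minima: Option 1=11, Option 2=3, Option 3=1, Option 4=5, Option 5=10
Best worst-case = 11 → Option 1.

Option 1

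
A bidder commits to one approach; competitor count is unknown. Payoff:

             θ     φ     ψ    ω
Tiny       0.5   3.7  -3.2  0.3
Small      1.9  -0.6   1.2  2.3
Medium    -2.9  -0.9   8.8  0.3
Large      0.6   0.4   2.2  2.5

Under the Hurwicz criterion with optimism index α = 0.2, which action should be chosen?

Tiny: 0.2·3.7 + 0.8·(-3.2) = -1.82
Small: 0.2·2.3 + 0.8·(-0.6) = -0.02
Medium: 0.2·8.8 + 0.8·(-2.9) = -0.56
Large: 0.2·2.5 + 0.8·0.4 = 0.82
Highest Hurwicz score = 0.82 → Large.

Large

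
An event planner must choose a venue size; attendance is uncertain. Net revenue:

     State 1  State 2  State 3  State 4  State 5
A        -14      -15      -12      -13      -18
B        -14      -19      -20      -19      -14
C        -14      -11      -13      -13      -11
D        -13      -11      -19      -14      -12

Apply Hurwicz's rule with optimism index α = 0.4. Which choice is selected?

A: 0.4·(-12) + 0.6·(-18) = -15.6
B: 0.4·(-14) + 0.6·(-20) = -17.6
C: 0.4·(-11) + 0.6·(-14) = -12.8
D: 0.4·(-11) + 0.6·(-19) = -15.8
Highest Hurwicz score = -12.8 → C.

C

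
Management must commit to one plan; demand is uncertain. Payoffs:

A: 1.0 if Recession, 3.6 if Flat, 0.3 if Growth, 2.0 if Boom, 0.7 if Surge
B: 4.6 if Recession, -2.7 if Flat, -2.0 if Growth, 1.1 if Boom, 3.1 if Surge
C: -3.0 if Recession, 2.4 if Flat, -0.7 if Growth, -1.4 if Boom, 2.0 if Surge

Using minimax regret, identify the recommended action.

A

Column bests: Recession=4.6, Flat=3.6, Growth=0.3, Boom=2.0, Surge=3.1.
A regrets: 3.6, 0.0, 0.0, 0.0, 2.4 → max 3.6
B regrets: 0.0, 6.3, 2.3, 0.9, 0.0 → max 6.3
C regrets: 7.6, 1.2, 1.0, 3.4, 1.1 → max 7.6
Smallest max regret = 3.6 → A.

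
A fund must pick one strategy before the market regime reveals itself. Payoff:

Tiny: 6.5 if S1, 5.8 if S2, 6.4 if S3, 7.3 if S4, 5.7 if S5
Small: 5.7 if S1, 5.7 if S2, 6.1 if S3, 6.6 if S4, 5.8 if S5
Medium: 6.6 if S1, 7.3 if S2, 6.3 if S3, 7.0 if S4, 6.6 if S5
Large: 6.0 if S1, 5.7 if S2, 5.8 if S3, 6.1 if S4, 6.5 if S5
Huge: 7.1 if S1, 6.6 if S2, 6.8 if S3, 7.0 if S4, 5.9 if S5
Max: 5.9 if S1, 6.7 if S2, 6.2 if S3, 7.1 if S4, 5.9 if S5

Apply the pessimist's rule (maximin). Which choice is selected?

Row minima: Tiny=5.7, Small=5.7, Medium=6.3, Large=5.7, Huge=5.9, Max=5.9
Best worst-case = 6.3 → Medium.

Medium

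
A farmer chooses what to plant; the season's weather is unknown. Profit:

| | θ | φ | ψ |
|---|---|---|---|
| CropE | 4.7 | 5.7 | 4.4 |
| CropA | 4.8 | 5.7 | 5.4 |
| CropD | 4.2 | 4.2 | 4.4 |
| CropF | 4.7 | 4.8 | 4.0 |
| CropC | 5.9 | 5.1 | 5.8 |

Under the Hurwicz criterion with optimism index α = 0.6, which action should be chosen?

CropC

CropE: 0.6·5.7 + 0.4·4.4 = 5.18
CropA: 0.6·5.7 + 0.4·4.8 = 5.34
CropD: 0.6·4.4 + 0.4·4.2 = 4.32
CropF: 0.6·4.8 + 0.4·4.0 = 4.48
CropC: 0.6·5.9 + 0.4·5.1 = 5.58
Highest Hurwicz score = 5.58 → CropC.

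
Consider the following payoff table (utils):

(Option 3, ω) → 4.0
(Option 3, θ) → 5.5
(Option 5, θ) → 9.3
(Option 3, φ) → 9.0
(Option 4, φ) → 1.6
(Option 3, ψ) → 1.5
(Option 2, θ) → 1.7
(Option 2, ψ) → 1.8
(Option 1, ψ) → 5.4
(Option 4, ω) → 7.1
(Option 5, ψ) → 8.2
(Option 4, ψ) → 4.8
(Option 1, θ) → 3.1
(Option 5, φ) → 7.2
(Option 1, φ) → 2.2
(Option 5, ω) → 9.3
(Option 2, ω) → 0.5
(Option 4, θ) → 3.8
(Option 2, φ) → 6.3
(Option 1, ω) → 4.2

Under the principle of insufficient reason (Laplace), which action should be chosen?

Row averages: Option 1=3.725, Option 2=2.575, Option 3=5, Option 4=4.325, Option 5=8.5
Highest average = 8.5 → Option 5.

Option 5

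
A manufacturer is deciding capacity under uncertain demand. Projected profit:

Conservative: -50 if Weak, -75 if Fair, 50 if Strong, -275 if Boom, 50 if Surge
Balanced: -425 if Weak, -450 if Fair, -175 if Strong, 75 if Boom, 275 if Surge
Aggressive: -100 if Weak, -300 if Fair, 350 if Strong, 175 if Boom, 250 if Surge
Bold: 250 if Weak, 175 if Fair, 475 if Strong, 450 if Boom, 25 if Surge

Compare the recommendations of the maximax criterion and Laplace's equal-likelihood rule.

Row maxima: Conservative=50, Balanced=275, Aggressive=350, Bold=475
Best best-case = 475 → Bold.
Row averages: Conservative=-60, Balanced=-140, Aggressive=75, Bold=275
Highest average = 275 → Bold.

maximax → Bold; laplace → Bold (agree)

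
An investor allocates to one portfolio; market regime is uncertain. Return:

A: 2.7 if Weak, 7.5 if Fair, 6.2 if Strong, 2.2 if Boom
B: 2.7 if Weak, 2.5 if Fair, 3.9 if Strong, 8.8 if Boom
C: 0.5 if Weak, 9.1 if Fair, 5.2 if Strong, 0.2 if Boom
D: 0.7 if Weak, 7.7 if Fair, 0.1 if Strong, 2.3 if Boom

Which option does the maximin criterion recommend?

Row minima: A=2.2, B=2.5, C=0.2, D=0.1
Best worst-case = 2.5 → B.

B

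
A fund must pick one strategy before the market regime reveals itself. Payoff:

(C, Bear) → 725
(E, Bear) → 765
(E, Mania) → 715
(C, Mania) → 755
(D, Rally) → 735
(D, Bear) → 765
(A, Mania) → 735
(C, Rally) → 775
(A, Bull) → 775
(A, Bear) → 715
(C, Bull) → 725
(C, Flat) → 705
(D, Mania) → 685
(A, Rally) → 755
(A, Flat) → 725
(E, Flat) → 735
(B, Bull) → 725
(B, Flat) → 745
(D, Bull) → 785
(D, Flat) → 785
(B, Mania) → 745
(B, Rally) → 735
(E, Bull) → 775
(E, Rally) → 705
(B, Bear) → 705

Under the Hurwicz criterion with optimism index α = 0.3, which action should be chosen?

A

A: 0.3·775 + 0.7·715 = 733
B: 0.3·745 + 0.7·705 = 717
C: 0.3·775 + 0.7·705 = 726
D: 0.3·785 + 0.7·685 = 715
E: 0.3·775 + 0.7·705 = 726
Highest Hurwicz score = 733 → A.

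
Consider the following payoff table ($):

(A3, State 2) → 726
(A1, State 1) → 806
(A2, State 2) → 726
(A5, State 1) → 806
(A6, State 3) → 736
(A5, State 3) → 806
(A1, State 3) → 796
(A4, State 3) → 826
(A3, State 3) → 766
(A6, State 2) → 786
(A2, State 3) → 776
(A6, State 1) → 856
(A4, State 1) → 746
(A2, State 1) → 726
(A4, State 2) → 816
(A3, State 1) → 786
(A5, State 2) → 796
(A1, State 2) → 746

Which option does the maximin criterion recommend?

A5

Row minima: A1=746, A2=726, A3=726, A4=746, A5=796, A6=736
Best worst-case = 796 → A5.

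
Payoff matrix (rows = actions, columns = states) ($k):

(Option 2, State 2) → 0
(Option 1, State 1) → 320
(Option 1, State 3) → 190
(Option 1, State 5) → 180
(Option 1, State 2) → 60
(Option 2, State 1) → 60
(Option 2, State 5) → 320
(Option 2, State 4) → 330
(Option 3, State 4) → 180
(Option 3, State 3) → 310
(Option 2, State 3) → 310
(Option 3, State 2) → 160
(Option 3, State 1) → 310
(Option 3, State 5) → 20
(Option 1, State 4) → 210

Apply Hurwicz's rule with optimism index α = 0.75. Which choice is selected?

Option 1: 0.75·320 + 0.25·60 = 255
Option 2: 0.75·330 + 0.25·0 = 247.5
Option 3: 0.75·310 + 0.25·20 = 237.5
Highest Hurwicz score = 255 → Option 1.

Option 1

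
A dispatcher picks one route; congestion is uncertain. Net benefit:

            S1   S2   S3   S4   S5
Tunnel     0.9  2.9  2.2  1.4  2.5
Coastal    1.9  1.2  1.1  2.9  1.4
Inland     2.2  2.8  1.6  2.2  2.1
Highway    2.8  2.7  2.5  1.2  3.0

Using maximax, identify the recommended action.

Highway

Row maxima: Tunnel=2.9, Coastal=2.9, Inland=2.8, Highway=3.0
Best best-case = 3.0 → Highway.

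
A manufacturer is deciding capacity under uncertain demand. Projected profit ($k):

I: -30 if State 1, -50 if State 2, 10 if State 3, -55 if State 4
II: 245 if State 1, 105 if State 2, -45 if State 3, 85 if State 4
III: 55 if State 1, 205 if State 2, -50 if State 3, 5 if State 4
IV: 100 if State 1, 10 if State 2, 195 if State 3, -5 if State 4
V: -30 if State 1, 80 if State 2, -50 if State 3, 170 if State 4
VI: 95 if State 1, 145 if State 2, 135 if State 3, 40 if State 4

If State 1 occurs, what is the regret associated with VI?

Best payoff under State 1 is 245.
Regret = 245 − 95 = 150.

150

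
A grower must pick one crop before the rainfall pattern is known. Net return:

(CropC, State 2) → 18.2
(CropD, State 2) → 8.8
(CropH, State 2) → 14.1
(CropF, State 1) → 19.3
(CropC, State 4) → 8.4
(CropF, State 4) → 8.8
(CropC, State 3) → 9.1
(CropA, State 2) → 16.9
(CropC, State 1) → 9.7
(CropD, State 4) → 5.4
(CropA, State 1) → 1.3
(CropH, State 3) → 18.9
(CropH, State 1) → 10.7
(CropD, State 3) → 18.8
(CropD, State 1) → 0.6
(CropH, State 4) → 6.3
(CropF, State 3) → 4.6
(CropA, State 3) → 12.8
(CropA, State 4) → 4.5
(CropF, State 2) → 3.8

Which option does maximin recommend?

Row minima: CropD=0.6, CropH=6.3, CropA=1.3, CropF=3.8, CropC=8.4
Best worst-case = 8.4 → CropC.

CropC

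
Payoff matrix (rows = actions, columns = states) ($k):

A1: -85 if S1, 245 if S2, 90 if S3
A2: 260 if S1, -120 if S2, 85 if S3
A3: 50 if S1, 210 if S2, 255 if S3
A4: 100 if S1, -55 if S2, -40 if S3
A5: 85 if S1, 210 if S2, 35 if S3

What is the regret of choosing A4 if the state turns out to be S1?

160

Best payoff under S1 is 260.
Regret = 260 − 100 = 160.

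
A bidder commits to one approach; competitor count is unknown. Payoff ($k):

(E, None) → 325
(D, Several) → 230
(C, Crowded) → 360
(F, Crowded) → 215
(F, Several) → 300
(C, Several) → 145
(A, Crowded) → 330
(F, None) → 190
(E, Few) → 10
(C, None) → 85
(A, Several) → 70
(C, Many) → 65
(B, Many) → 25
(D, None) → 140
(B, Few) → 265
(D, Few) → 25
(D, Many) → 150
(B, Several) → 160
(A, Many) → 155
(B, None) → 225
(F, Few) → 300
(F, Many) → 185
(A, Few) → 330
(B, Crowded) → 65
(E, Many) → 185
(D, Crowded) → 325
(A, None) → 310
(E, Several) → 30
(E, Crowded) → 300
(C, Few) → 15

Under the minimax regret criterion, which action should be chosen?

Column bests: None=325, Few=330, Several=300, Many=185, Crowded=360.
A regrets: 15, 0, 230, 30, 30 → max 230
B regrets: 100, 65, 140, 160, 295 → max 295
C regrets: 240, 315, 155, 120, 0 → max 315
D regrets: 185, 305, 70, 35, 35 → max 305
E regrets: 0, 320, 270, 0, 60 → max 320
F regrets: 135, 30, 0, 0, 145 → max 145
Smallest max regret = 145 → F.

F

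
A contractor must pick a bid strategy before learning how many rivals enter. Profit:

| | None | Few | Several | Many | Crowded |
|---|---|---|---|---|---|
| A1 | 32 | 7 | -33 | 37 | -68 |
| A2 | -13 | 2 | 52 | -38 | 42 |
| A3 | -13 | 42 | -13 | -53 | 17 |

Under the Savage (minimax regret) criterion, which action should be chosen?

A2

Column bests: None=32, Few=42, Several=52, Many=37, Crowded=42.
A1 regrets: 0, 35, 85, 0, 110 → max 110
A2 regrets: 45, 40, 0, 75, 0 → max 75
A3 regrets: 45, 0, 65, 90, 25 → max 90
Smallest max regret = 75 → A2.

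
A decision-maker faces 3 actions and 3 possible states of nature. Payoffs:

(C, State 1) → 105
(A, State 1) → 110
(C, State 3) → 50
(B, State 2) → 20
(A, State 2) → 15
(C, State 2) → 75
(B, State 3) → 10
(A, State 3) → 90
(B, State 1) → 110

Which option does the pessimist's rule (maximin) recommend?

C

Row minima: A=15, B=10, C=50
Best worst-case = 50 → C.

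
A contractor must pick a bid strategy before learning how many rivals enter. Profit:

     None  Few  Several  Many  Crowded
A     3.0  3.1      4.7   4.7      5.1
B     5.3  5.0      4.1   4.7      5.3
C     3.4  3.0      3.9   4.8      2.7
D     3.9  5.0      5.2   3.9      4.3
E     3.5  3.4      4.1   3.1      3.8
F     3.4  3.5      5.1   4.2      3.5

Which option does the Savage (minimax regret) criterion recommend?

B

Column bests: None=5.3, Few=5.0, Several=5.2, Many=4.8, Crowded=5.3.
A regrets: 2.3, 1.9, 0.5, 0.1, 0.2 → max 2.3
B regrets: 0.0, 0.0, 1.1, 0.1, 0.0 → max 1.1
C regrets: 1.9, 2.0, 1.3, 0.0, 2.6 → max 2.6
D regrets: 1.4, 0.0, 0.0, 0.9, 1.0 → max 1.4
E regrets: 1.8, 1.6, 1.1, 1.7, 1.5 → max 1.8
F regrets: 1.9, 1.5, 0.1, 0.6, 1.8 → max 1.9
Smallest max regret = 1.1 → B.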